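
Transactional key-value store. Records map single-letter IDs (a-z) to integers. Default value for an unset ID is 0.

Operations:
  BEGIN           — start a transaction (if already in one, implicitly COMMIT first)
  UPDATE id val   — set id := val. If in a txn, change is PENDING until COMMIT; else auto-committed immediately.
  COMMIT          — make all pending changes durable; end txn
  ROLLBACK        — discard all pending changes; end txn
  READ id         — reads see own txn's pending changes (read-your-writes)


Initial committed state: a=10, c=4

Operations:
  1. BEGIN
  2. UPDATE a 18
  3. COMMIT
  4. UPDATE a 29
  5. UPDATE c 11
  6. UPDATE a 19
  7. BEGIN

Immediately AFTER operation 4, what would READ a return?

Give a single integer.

Answer: 29

Derivation:
Initial committed: {a=10, c=4}
Op 1: BEGIN: in_txn=True, pending={}
Op 2: UPDATE a=18 (pending; pending now {a=18})
Op 3: COMMIT: merged ['a'] into committed; committed now {a=18, c=4}
Op 4: UPDATE a=29 (auto-commit; committed a=29)
After op 4: visible(a) = 29 (pending={}, committed={a=29, c=4})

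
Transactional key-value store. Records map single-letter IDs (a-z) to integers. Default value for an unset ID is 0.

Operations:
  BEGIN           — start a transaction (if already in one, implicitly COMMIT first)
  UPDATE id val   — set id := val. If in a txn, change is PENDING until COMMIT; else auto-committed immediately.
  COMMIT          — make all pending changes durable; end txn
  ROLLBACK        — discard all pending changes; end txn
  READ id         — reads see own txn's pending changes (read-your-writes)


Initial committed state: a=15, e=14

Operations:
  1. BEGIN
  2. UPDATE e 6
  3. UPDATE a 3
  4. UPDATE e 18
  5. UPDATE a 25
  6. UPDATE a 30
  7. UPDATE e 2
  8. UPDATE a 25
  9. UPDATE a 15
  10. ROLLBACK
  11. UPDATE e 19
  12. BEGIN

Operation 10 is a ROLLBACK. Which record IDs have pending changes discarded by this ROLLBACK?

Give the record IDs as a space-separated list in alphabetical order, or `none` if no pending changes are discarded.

Initial committed: {a=15, e=14}
Op 1: BEGIN: in_txn=True, pending={}
Op 2: UPDATE e=6 (pending; pending now {e=6})
Op 3: UPDATE a=3 (pending; pending now {a=3, e=6})
Op 4: UPDATE e=18 (pending; pending now {a=3, e=18})
Op 5: UPDATE a=25 (pending; pending now {a=25, e=18})
Op 6: UPDATE a=30 (pending; pending now {a=30, e=18})
Op 7: UPDATE e=2 (pending; pending now {a=30, e=2})
Op 8: UPDATE a=25 (pending; pending now {a=25, e=2})
Op 9: UPDATE a=15 (pending; pending now {a=15, e=2})
Op 10: ROLLBACK: discarded pending ['a', 'e']; in_txn=False
Op 11: UPDATE e=19 (auto-commit; committed e=19)
Op 12: BEGIN: in_txn=True, pending={}
ROLLBACK at op 10 discards: ['a', 'e']

Answer: a e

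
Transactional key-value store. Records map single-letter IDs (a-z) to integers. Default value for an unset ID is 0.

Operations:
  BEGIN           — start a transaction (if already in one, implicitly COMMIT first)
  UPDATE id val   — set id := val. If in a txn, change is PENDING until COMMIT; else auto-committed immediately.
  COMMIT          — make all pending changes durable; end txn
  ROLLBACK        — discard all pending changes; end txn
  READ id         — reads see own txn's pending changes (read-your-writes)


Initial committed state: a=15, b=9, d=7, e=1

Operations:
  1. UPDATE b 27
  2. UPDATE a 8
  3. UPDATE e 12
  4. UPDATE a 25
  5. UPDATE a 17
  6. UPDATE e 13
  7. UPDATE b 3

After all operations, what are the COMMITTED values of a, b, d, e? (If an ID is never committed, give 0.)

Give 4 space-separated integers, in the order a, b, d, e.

Initial committed: {a=15, b=9, d=7, e=1}
Op 1: UPDATE b=27 (auto-commit; committed b=27)
Op 2: UPDATE a=8 (auto-commit; committed a=8)
Op 3: UPDATE e=12 (auto-commit; committed e=12)
Op 4: UPDATE a=25 (auto-commit; committed a=25)
Op 5: UPDATE a=17 (auto-commit; committed a=17)
Op 6: UPDATE e=13 (auto-commit; committed e=13)
Op 7: UPDATE b=3 (auto-commit; committed b=3)
Final committed: {a=17, b=3, d=7, e=13}

Answer: 17 3 7 13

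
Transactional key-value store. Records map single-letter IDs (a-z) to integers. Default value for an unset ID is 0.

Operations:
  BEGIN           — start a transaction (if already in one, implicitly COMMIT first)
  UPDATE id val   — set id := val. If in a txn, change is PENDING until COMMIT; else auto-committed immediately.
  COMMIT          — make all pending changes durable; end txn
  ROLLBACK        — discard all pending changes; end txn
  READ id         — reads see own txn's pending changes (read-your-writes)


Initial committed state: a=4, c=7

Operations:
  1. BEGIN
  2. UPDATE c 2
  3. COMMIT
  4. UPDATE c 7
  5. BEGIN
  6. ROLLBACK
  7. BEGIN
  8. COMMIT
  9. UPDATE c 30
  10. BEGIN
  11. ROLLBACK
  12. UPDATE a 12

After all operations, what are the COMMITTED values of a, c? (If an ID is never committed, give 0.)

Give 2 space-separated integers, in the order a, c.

Initial committed: {a=4, c=7}
Op 1: BEGIN: in_txn=True, pending={}
Op 2: UPDATE c=2 (pending; pending now {c=2})
Op 3: COMMIT: merged ['c'] into committed; committed now {a=4, c=2}
Op 4: UPDATE c=7 (auto-commit; committed c=7)
Op 5: BEGIN: in_txn=True, pending={}
Op 6: ROLLBACK: discarded pending []; in_txn=False
Op 7: BEGIN: in_txn=True, pending={}
Op 8: COMMIT: merged [] into committed; committed now {a=4, c=7}
Op 9: UPDATE c=30 (auto-commit; committed c=30)
Op 10: BEGIN: in_txn=True, pending={}
Op 11: ROLLBACK: discarded pending []; in_txn=False
Op 12: UPDATE a=12 (auto-commit; committed a=12)
Final committed: {a=12, c=30}

Answer: 12 30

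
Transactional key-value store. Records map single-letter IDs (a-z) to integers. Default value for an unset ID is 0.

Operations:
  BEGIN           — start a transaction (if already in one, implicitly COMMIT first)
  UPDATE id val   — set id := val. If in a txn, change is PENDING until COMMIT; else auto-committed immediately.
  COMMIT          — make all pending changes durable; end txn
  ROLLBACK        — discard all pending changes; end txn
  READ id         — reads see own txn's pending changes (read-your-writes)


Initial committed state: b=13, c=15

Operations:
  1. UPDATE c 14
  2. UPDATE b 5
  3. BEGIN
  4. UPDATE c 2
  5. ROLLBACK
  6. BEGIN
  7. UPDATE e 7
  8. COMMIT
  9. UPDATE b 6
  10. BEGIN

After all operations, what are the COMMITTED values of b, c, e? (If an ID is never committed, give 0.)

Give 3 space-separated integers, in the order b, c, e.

Initial committed: {b=13, c=15}
Op 1: UPDATE c=14 (auto-commit; committed c=14)
Op 2: UPDATE b=5 (auto-commit; committed b=5)
Op 3: BEGIN: in_txn=True, pending={}
Op 4: UPDATE c=2 (pending; pending now {c=2})
Op 5: ROLLBACK: discarded pending ['c']; in_txn=False
Op 6: BEGIN: in_txn=True, pending={}
Op 7: UPDATE e=7 (pending; pending now {e=7})
Op 8: COMMIT: merged ['e'] into committed; committed now {b=5, c=14, e=7}
Op 9: UPDATE b=6 (auto-commit; committed b=6)
Op 10: BEGIN: in_txn=True, pending={}
Final committed: {b=6, c=14, e=7}

Answer: 6 14 7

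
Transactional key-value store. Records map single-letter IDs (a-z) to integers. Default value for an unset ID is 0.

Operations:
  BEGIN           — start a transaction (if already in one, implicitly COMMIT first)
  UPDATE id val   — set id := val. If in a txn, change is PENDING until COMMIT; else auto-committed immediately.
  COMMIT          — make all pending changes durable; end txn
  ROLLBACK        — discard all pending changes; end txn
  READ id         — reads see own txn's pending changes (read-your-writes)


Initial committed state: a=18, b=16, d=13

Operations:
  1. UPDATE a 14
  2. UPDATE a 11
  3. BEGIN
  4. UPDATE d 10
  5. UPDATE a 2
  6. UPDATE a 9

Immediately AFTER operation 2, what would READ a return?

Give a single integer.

Initial committed: {a=18, b=16, d=13}
Op 1: UPDATE a=14 (auto-commit; committed a=14)
Op 2: UPDATE a=11 (auto-commit; committed a=11)
After op 2: visible(a) = 11 (pending={}, committed={a=11, b=16, d=13})

Answer: 11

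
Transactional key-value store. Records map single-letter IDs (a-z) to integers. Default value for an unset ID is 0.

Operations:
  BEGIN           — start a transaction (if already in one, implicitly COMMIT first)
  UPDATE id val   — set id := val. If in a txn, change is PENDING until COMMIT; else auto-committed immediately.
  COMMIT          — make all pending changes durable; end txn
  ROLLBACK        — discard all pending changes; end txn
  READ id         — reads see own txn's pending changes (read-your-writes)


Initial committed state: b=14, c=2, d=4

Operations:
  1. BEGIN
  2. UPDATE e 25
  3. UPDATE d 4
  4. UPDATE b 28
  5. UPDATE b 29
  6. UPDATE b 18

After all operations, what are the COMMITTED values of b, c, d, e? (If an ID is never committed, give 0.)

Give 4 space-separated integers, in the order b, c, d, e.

Answer: 14 2 4 0

Derivation:
Initial committed: {b=14, c=2, d=4}
Op 1: BEGIN: in_txn=True, pending={}
Op 2: UPDATE e=25 (pending; pending now {e=25})
Op 3: UPDATE d=4 (pending; pending now {d=4, e=25})
Op 4: UPDATE b=28 (pending; pending now {b=28, d=4, e=25})
Op 5: UPDATE b=29 (pending; pending now {b=29, d=4, e=25})
Op 6: UPDATE b=18 (pending; pending now {b=18, d=4, e=25})
Final committed: {b=14, c=2, d=4}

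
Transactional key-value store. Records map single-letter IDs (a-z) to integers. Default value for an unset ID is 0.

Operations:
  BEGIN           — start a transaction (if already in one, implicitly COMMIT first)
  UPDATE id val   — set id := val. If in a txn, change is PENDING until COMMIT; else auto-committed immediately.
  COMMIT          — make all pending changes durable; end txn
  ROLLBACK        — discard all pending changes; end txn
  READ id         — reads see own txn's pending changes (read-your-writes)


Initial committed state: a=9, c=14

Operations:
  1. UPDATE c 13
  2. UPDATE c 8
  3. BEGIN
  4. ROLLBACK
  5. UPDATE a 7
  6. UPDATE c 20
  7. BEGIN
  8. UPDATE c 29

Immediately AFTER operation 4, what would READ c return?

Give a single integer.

Answer: 8

Derivation:
Initial committed: {a=9, c=14}
Op 1: UPDATE c=13 (auto-commit; committed c=13)
Op 2: UPDATE c=8 (auto-commit; committed c=8)
Op 3: BEGIN: in_txn=True, pending={}
Op 4: ROLLBACK: discarded pending []; in_txn=False
After op 4: visible(c) = 8 (pending={}, committed={a=9, c=8})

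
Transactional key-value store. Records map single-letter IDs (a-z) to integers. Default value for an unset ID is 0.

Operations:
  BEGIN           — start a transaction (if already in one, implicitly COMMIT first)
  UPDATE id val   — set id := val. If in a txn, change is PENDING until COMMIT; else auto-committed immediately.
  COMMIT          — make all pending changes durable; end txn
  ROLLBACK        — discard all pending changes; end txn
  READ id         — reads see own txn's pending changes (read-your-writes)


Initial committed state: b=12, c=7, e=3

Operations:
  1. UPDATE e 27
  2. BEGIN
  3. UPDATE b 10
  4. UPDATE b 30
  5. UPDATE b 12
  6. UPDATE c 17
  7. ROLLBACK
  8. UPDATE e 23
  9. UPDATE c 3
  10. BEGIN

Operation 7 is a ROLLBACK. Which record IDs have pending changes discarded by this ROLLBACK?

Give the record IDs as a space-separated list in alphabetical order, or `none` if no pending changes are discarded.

Answer: b c

Derivation:
Initial committed: {b=12, c=7, e=3}
Op 1: UPDATE e=27 (auto-commit; committed e=27)
Op 2: BEGIN: in_txn=True, pending={}
Op 3: UPDATE b=10 (pending; pending now {b=10})
Op 4: UPDATE b=30 (pending; pending now {b=30})
Op 5: UPDATE b=12 (pending; pending now {b=12})
Op 6: UPDATE c=17 (pending; pending now {b=12, c=17})
Op 7: ROLLBACK: discarded pending ['b', 'c']; in_txn=False
Op 8: UPDATE e=23 (auto-commit; committed e=23)
Op 9: UPDATE c=3 (auto-commit; committed c=3)
Op 10: BEGIN: in_txn=True, pending={}
ROLLBACK at op 7 discards: ['b', 'c']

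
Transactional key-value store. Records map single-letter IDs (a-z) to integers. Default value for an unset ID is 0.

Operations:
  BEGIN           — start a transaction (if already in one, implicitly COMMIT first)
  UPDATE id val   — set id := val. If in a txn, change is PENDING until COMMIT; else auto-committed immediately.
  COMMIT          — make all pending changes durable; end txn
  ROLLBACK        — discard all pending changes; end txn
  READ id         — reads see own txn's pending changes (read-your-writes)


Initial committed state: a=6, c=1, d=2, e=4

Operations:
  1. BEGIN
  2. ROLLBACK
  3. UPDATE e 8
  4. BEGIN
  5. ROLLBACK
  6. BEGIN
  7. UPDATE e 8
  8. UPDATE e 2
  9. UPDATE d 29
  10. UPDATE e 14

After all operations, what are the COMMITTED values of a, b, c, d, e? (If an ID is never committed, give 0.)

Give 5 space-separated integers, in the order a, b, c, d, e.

Initial committed: {a=6, c=1, d=2, e=4}
Op 1: BEGIN: in_txn=True, pending={}
Op 2: ROLLBACK: discarded pending []; in_txn=False
Op 3: UPDATE e=8 (auto-commit; committed e=8)
Op 4: BEGIN: in_txn=True, pending={}
Op 5: ROLLBACK: discarded pending []; in_txn=False
Op 6: BEGIN: in_txn=True, pending={}
Op 7: UPDATE e=8 (pending; pending now {e=8})
Op 8: UPDATE e=2 (pending; pending now {e=2})
Op 9: UPDATE d=29 (pending; pending now {d=29, e=2})
Op 10: UPDATE e=14 (pending; pending now {d=29, e=14})
Final committed: {a=6, c=1, d=2, e=8}

Answer: 6 0 1 2 8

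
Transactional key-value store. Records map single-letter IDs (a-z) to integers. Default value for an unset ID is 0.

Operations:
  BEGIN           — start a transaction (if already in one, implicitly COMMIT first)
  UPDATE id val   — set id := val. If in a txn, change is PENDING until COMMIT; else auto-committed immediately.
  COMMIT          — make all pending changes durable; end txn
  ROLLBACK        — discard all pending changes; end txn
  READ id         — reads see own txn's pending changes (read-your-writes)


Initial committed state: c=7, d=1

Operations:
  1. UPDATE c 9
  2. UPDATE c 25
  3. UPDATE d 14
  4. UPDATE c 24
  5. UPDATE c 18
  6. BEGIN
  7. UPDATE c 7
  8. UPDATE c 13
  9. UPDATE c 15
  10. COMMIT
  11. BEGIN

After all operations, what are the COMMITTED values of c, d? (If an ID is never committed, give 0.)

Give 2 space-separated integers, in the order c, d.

Initial committed: {c=7, d=1}
Op 1: UPDATE c=9 (auto-commit; committed c=9)
Op 2: UPDATE c=25 (auto-commit; committed c=25)
Op 3: UPDATE d=14 (auto-commit; committed d=14)
Op 4: UPDATE c=24 (auto-commit; committed c=24)
Op 5: UPDATE c=18 (auto-commit; committed c=18)
Op 6: BEGIN: in_txn=True, pending={}
Op 7: UPDATE c=7 (pending; pending now {c=7})
Op 8: UPDATE c=13 (pending; pending now {c=13})
Op 9: UPDATE c=15 (pending; pending now {c=15})
Op 10: COMMIT: merged ['c'] into committed; committed now {c=15, d=14}
Op 11: BEGIN: in_txn=True, pending={}
Final committed: {c=15, d=14}

Answer: 15 14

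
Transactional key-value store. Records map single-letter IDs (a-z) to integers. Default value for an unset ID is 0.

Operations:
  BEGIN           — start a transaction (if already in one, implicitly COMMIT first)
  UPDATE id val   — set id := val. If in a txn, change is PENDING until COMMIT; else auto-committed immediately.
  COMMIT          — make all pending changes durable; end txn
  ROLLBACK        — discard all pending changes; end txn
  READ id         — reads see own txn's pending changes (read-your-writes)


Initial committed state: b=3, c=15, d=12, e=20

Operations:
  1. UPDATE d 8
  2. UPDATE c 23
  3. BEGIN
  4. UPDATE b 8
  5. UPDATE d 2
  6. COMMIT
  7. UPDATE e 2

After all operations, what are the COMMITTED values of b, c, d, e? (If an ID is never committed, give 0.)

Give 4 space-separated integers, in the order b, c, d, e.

Initial committed: {b=3, c=15, d=12, e=20}
Op 1: UPDATE d=8 (auto-commit; committed d=8)
Op 2: UPDATE c=23 (auto-commit; committed c=23)
Op 3: BEGIN: in_txn=True, pending={}
Op 4: UPDATE b=8 (pending; pending now {b=8})
Op 5: UPDATE d=2 (pending; pending now {b=8, d=2})
Op 6: COMMIT: merged ['b', 'd'] into committed; committed now {b=8, c=23, d=2, e=20}
Op 7: UPDATE e=2 (auto-commit; committed e=2)
Final committed: {b=8, c=23, d=2, e=2}

Answer: 8 23 2 2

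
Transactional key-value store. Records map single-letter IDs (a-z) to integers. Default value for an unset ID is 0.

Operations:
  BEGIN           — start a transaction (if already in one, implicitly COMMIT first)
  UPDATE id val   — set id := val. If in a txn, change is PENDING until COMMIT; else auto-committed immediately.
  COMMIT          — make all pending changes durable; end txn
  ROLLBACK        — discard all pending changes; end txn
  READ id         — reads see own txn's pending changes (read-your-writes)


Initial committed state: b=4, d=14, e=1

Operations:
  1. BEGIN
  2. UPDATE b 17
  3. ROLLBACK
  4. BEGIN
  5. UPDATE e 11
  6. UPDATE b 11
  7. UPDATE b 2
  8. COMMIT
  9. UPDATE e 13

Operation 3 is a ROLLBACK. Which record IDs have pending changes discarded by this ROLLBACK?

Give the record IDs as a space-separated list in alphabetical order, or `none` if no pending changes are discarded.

Answer: b

Derivation:
Initial committed: {b=4, d=14, e=1}
Op 1: BEGIN: in_txn=True, pending={}
Op 2: UPDATE b=17 (pending; pending now {b=17})
Op 3: ROLLBACK: discarded pending ['b']; in_txn=False
Op 4: BEGIN: in_txn=True, pending={}
Op 5: UPDATE e=11 (pending; pending now {e=11})
Op 6: UPDATE b=11 (pending; pending now {b=11, e=11})
Op 7: UPDATE b=2 (pending; pending now {b=2, e=11})
Op 8: COMMIT: merged ['b', 'e'] into committed; committed now {b=2, d=14, e=11}
Op 9: UPDATE e=13 (auto-commit; committed e=13)
ROLLBACK at op 3 discards: ['b']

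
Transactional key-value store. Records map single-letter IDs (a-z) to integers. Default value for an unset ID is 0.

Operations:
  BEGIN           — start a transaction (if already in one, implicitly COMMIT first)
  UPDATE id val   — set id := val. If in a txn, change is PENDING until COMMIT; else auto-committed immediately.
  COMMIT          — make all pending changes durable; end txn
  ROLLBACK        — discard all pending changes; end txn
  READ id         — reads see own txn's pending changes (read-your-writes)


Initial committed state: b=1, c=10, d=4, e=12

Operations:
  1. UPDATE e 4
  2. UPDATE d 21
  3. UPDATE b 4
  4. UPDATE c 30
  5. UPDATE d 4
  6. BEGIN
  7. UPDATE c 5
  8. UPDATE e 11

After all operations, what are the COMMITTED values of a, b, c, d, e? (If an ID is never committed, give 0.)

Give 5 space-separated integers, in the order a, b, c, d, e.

Answer: 0 4 30 4 4

Derivation:
Initial committed: {b=1, c=10, d=4, e=12}
Op 1: UPDATE e=4 (auto-commit; committed e=4)
Op 2: UPDATE d=21 (auto-commit; committed d=21)
Op 3: UPDATE b=4 (auto-commit; committed b=4)
Op 4: UPDATE c=30 (auto-commit; committed c=30)
Op 5: UPDATE d=4 (auto-commit; committed d=4)
Op 6: BEGIN: in_txn=True, pending={}
Op 7: UPDATE c=5 (pending; pending now {c=5})
Op 8: UPDATE e=11 (pending; pending now {c=5, e=11})
Final committed: {b=4, c=30, d=4, e=4}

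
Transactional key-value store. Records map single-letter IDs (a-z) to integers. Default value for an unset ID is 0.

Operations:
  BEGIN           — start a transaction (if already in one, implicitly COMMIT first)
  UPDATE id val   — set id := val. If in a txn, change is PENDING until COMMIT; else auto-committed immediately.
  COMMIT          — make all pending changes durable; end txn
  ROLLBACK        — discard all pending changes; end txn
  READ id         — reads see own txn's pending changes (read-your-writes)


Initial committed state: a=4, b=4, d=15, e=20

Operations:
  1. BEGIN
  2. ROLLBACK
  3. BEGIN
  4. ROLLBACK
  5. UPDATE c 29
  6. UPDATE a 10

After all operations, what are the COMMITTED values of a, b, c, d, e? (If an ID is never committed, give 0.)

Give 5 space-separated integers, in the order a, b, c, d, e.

Initial committed: {a=4, b=4, d=15, e=20}
Op 1: BEGIN: in_txn=True, pending={}
Op 2: ROLLBACK: discarded pending []; in_txn=False
Op 3: BEGIN: in_txn=True, pending={}
Op 4: ROLLBACK: discarded pending []; in_txn=False
Op 5: UPDATE c=29 (auto-commit; committed c=29)
Op 6: UPDATE a=10 (auto-commit; committed a=10)
Final committed: {a=10, b=4, c=29, d=15, e=20}

Answer: 10 4 29 15 20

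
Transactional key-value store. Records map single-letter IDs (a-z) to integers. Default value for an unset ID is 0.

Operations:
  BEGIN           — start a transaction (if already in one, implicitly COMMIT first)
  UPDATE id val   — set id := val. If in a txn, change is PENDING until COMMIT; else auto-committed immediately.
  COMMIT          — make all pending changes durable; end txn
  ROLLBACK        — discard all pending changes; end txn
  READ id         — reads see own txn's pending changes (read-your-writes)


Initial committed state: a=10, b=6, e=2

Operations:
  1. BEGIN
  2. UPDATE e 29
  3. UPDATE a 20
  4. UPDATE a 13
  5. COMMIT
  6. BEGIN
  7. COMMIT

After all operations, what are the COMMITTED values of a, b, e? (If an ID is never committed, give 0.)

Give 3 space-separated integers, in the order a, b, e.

Answer: 13 6 29

Derivation:
Initial committed: {a=10, b=6, e=2}
Op 1: BEGIN: in_txn=True, pending={}
Op 2: UPDATE e=29 (pending; pending now {e=29})
Op 3: UPDATE a=20 (pending; pending now {a=20, e=29})
Op 4: UPDATE a=13 (pending; pending now {a=13, e=29})
Op 5: COMMIT: merged ['a', 'e'] into committed; committed now {a=13, b=6, e=29}
Op 6: BEGIN: in_txn=True, pending={}
Op 7: COMMIT: merged [] into committed; committed now {a=13, b=6, e=29}
Final committed: {a=13, b=6, e=29}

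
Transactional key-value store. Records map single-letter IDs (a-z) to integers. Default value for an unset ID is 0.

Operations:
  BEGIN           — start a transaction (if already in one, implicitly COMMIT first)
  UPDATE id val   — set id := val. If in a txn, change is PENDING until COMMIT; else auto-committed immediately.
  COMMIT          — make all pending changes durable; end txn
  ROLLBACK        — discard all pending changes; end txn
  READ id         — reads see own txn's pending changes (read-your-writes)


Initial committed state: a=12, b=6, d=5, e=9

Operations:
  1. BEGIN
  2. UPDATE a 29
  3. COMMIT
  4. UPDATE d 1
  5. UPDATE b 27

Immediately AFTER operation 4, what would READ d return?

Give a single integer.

Initial committed: {a=12, b=6, d=5, e=9}
Op 1: BEGIN: in_txn=True, pending={}
Op 2: UPDATE a=29 (pending; pending now {a=29})
Op 3: COMMIT: merged ['a'] into committed; committed now {a=29, b=6, d=5, e=9}
Op 4: UPDATE d=1 (auto-commit; committed d=1)
After op 4: visible(d) = 1 (pending={}, committed={a=29, b=6, d=1, e=9})

Answer: 1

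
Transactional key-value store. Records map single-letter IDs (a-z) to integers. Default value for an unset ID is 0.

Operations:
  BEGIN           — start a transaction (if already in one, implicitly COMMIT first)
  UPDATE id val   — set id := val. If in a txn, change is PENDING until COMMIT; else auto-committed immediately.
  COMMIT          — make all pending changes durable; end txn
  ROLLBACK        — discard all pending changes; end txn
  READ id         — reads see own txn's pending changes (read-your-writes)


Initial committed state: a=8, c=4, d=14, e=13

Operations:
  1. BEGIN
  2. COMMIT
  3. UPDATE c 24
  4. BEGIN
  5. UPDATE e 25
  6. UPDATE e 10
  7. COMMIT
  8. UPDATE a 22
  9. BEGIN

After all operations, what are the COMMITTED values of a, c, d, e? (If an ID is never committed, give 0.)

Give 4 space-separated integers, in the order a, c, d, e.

Answer: 22 24 14 10

Derivation:
Initial committed: {a=8, c=4, d=14, e=13}
Op 1: BEGIN: in_txn=True, pending={}
Op 2: COMMIT: merged [] into committed; committed now {a=8, c=4, d=14, e=13}
Op 3: UPDATE c=24 (auto-commit; committed c=24)
Op 4: BEGIN: in_txn=True, pending={}
Op 5: UPDATE e=25 (pending; pending now {e=25})
Op 6: UPDATE e=10 (pending; pending now {e=10})
Op 7: COMMIT: merged ['e'] into committed; committed now {a=8, c=24, d=14, e=10}
Op 8: UPDATE a=22 (auto-commit; committed a=22)
Op 9: BEGIN: in_txn=True, pending={}
Final committed: {a=22, c=24, d=14, e=10}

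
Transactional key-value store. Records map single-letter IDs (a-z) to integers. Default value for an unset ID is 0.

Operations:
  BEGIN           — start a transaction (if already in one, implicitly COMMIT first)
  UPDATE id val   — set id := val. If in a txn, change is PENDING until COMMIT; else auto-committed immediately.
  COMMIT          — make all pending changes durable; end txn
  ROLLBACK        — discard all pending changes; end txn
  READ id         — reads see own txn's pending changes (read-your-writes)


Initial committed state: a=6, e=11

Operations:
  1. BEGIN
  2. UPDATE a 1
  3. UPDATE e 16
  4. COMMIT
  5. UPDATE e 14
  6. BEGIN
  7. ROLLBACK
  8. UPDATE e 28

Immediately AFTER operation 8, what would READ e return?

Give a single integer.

Answer: 28

Derivation:
Initial committed: {a=6, e=11}
Op 1: BEGIN: in_txn=True, pending={}
Op 2: UPDATE a=1 (pending; pending now {a=1})
Op 3: UPDATE e=16 (pending; pending now {a=1, e=16})
Op 4: COMMIT: merged ['a', 'e'] into committed; committed now {a=1, e=16}
Op 5: UPDATE e=14 (auto-commit; committed e=14)
Op 6: BEGIN: in_txn=True, pending={}
Op 7: ROLLBACK: discarded pending []; in_txn=False
Op 8: UPDATE e=28 (auto-commit; committed e=28)
After op 8: visible(e) = 28 (pending={}, committed={a=1, e=28})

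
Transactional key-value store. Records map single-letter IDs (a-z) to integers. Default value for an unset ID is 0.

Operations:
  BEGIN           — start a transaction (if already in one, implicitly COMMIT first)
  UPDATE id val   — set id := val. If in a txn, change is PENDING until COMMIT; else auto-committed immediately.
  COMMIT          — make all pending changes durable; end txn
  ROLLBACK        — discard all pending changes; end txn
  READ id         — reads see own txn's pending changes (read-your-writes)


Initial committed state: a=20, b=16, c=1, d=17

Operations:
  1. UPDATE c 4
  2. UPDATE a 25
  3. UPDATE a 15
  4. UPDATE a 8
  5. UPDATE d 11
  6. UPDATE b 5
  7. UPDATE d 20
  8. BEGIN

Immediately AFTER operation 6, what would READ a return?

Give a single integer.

Answer: 8

Derivation:
Initial committed: {a=20, b=16, c=1, d=17}
Op 1: UPDATE c=4 (auto-commit; committed c=4)
Op 2: UPDATE a=25 (auto-commit; committed a=25)
Op 3: UPDATE a=15 (auto-commit; committed a=15)
Op 4: UPDATE a=8 (auto-commit; committed a=8)
Op 5: UPDATE d=11 (auto-commit; committed d=11)
Op 6: UPDATE b=5 (auto-commit; committed b=5)
After op 6: visible(a) = 8 (pending={}, committed={a=8, b=5, c=4, d=11})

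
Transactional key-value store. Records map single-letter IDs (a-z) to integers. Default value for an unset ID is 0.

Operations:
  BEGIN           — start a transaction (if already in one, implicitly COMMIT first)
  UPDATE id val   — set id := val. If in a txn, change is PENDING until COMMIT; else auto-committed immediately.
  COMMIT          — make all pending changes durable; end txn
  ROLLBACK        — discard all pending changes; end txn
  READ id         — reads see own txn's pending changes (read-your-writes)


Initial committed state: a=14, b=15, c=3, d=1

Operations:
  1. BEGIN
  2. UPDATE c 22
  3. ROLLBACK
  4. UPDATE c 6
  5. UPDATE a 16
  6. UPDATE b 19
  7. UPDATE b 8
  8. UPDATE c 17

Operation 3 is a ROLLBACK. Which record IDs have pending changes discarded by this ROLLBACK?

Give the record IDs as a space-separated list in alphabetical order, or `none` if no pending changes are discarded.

Answer: c

Derivation:
Initial committed: {a=14, b=15, c=3, d=1}
Op 1: BEGIN: in_txn=True, pending={}
Op 2: UPDATE c=22 (pending; pending now {c=22})
Op 3: ROLLBACK: discarded pending ['c']; in_txn=False
Op 4: UPDATE c=6 (auto-commit; committed c=6)
Op 5: UPDATE a=16 (auto-commit; committed a=16)
Op 6: UPDATE b=19 (auto-commit; committed b=19)
Op 7: UPDATE b=8 (auto-commit; committed b=8)
Op 8: UPDATE c=17 (auto-commit; committed c=17)
ROLLBACK at op 3 discards: ['c']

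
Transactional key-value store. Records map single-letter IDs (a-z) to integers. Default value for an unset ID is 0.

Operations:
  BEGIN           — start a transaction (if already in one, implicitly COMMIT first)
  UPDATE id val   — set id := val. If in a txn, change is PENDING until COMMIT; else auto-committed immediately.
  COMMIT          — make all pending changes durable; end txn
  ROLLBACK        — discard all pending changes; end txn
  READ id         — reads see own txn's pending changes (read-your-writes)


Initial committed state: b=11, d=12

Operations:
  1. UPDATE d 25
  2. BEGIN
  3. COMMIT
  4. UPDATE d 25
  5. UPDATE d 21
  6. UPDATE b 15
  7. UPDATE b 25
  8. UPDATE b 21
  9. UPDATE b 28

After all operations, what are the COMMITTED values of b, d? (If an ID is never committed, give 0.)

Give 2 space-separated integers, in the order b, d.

Answer: 28 21

Derivation:
Initial committed: {b=11, d=12}
Op 1: UPDATE d=25 (auto-commit; committed d=25)
Op 2: BEGIN: in_txn=True, pending={}
Op 3: COMMIT: merged [] into committed; committed now {b=11, d=25}
Op 4: UPDATE d=25 (auto-commit; committed d=25)
Op 5: UPDATE d=21 (auto-commit; committed d=21)
Op 6: UPDATE b=15 (auto-commit; committed b=15)
Op 7: UPDATE b=25 (auto-commit; committed b=25)
Op 8: UPDATE b=21 (auto-commit; committed b=21)
Op 9: UPDATE b=28 (auto-commit; committed b=28)
Final committed: {b=28, d=21}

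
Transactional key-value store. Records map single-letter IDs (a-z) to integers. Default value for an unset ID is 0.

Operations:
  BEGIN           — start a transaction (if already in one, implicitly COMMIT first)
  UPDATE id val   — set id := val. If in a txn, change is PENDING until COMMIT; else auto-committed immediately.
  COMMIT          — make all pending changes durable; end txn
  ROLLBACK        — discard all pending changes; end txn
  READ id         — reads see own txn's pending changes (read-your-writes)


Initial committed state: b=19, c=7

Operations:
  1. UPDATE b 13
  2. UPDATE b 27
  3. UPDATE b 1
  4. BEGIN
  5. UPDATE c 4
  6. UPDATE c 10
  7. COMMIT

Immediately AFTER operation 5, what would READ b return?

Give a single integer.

Answer: 1

Derivation:
Initial committed: {b=19, c=7}
Op 1: UPDATE b=13 (auto-commit; committed b=13)
Op 2: UPDATE b=27 (auto-commit; committed b=27)
Op 3: UPDATE b=1 (auto-commit; committed b=1)
Op 4: BEGIN: in_txn=True, pending={}
Op 5: UPDATE c=4 (pending; pending now {c=4})
After op 5: visible(b) = 1 (pending={c=4}, committed={b=1, c=7})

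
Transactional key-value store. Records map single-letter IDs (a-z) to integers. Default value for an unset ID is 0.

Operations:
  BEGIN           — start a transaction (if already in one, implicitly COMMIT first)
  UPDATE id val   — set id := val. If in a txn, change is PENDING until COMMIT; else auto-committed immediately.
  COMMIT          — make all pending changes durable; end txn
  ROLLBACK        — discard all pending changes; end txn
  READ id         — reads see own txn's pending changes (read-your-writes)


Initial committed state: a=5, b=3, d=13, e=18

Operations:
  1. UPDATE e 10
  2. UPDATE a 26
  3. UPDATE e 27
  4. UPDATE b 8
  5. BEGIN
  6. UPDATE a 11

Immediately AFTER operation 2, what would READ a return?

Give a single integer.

Initial committed: {a=5, b=3, d=13, e=18}
Op 1: UPDATE e=10 (auto-commit; committed e=10)
Op 2: UPDATE a=26 (auto-commit; committed a=26)
After op 2: visible(a) = 26 (pending={}, committed={a=26, b=3, d=13, e=10})

Answer: 26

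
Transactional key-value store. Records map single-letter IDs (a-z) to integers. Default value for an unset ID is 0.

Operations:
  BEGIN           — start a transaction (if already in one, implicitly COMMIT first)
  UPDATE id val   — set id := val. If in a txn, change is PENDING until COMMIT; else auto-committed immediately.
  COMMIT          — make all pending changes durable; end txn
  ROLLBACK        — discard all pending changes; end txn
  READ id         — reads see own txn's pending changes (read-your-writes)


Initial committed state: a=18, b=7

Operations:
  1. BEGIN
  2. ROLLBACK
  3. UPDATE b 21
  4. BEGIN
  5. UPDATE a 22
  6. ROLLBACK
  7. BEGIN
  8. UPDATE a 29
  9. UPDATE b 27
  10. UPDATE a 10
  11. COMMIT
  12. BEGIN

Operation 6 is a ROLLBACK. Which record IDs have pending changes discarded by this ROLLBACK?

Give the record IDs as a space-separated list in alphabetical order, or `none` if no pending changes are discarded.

Initial committed: {a=18, b=7}
Op 1: BEGIN: in_txn=True, pending={}
Op 2: ROLLBACK: discarded pending []; in_txn=False
Op 3: UPDATE b=21 (auto-commit; committed b=21)
Op 4: BEGIN: in_txn=True, pending={}
Op 5: UPDATE a=22 (pending; pending now {a=22})
Op 6: ROLLBACK: discarded pending ['a']; in_txn=False
Op 7: BEGIN: in_txn=True, pending={}
Op 8: UPDATE a=29 (pending; pending now {a=29})
Op 9: UPDATE b=27 (pending; pending now {a=29, b=27})
Op 10: UPDATE a=10 (pending; pending now {a=10, b=27})
Op 11: COMMIT: merged ['a', 'b'] into committed; committed now {a=10, b=27}
Op 12: BEGIN: in_txn=True, pending={}
ROLLBACK at op 6 discards: ['a']

Answer: a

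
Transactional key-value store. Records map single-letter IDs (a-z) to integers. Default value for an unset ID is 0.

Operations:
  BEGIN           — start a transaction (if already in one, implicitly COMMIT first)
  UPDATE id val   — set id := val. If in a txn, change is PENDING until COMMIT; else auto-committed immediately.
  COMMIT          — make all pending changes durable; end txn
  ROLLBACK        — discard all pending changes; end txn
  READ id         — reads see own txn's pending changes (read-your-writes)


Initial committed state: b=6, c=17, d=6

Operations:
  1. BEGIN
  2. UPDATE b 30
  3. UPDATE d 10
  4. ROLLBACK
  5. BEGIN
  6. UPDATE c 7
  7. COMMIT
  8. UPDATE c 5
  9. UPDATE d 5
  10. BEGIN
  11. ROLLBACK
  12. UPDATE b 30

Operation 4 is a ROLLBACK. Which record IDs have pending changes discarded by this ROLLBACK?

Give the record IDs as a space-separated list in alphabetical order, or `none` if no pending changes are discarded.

Initial committed: {b=6, c=17, d=6}
Op 1: BEGIN: in_txn=True, pending={}
Op 2: UPDATE b=30 (pending; pending now {b=30})
Op 3: UPDATE d=10 (pending; pending now {b=30, d=10})
Op 4: ROLLBACK: discarded pending ['b', 'd']; in_txn=False
Op 5: BEGIN: in_txn=True, pending={}
Op 6: UPDATE c=7 (pending; pending now {c=7})
Op 7: COMMIT: merged ['c'] into committed; committed now {b=6, c=7, d=6}
Op 8: UPDATE c=5 (auto-commit; committed c=5)
Op 9: UPDATE d=5 (auto-commit; committed d=5)
Op 10: BEGIN: in_txn=True, pending={}
Op 11: ROLLBACK: discarded pending []; in_txn=False
Op 12: UPDATE b=30 (auto-commit; committed b=30)
ROLLBACK at op 4 discards: ['b', 'd']

Answer: b d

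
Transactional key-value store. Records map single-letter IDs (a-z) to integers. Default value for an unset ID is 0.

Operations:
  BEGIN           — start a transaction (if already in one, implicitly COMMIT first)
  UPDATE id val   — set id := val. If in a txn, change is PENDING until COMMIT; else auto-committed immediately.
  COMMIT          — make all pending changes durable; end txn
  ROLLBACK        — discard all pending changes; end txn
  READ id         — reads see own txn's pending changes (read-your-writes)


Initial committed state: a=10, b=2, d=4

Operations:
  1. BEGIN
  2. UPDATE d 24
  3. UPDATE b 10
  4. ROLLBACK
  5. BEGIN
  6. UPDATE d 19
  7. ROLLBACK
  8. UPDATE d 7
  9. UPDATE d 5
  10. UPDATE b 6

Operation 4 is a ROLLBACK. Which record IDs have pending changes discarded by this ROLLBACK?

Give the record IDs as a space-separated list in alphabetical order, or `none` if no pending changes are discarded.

Answer: b d

Derivation:
Initial committed: {a=10, b=2, d=4}
Op 1: BEGIN: in_txn=True, pending={}
Op 2: UPDATE d=24 (pending; pending now {d=24})
Op 3: UPDATE b=10 (pending; pending now {b=10, d=24})
Op 4: ROLLBACK: discarded pending ['b', 'd']; in_txn=False
Op 5: BEGIN: in_txn=True, pending={}
Op 6: UPDATE d=19 (pending; pending now {d=19})
Op 7: ROLLBACK: discarded pending ['d']; in_txn=False
Op 8: UPDATE d=7 (auto-commit; committed d=7)
Op 9: UPDATE d=5 (auto-commit; committed d=5)
Op 10: UPDATE b=6 (auto-commit; committed b=6)
ROLLBACK at op 4 discards: ['b', 'd']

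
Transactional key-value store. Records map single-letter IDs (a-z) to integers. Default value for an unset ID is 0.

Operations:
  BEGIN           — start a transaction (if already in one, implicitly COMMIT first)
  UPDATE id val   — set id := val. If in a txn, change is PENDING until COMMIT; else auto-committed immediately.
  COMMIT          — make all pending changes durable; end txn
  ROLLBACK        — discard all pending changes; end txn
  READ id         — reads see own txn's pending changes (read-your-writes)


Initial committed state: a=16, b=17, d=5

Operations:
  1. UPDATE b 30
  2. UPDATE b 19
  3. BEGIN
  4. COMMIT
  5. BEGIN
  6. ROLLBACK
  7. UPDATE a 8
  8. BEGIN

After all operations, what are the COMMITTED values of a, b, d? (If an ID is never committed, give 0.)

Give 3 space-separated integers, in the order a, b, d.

Initial committed: {a=16, b=17, d=5}
Op 1: UPDATE b=30 (auto-commit; committed b=30)
Op 2: UPDATE b=19 (auto-commit; committed b=19)
Op 3: BEGIN: in_txn=True, pending={}
Op 4: COMMIT: merged [] into committed; committed now {a=16, b=19, d=5}
Op 5: BEGIN: in_txn=True, pending={}
Op 6: ROLLBACK: discarded pending []; in_txn=False
Op 7: UPDATE a=8 (auto-commit; committed a=8)
Op 8: BEGIN: in_txn=True, pending={}
Final committed: {a=8, b=19, d=5}

Answer: 8 19 5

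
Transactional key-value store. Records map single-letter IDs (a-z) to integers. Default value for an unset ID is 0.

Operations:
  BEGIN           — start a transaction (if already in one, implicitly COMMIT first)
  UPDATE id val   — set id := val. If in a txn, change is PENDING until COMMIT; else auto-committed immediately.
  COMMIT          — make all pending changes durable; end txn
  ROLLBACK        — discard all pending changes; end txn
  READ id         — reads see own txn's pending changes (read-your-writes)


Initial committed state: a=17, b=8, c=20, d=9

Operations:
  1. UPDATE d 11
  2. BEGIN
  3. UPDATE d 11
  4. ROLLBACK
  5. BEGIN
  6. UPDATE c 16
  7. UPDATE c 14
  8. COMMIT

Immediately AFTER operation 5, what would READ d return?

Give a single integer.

Initial committed: {a=17, b=8, c=20, d=9}
Op 1: UPDATE d=11 (auto-commit; committed d=11)
Op 2: BEGIN: in_txn=True, pending={}
Op 3: UPDATE d=11 (pending; pending now {d=11})
Op 4: ROLLBACK: discarded pending ['d']; in_txn=False
Op 5: BEGIN: in_txn=True, pending={}
After op 5: visible(d) = 11 (pending={}, committed={a=17, b=8, c=20, d=11})

Answer: 11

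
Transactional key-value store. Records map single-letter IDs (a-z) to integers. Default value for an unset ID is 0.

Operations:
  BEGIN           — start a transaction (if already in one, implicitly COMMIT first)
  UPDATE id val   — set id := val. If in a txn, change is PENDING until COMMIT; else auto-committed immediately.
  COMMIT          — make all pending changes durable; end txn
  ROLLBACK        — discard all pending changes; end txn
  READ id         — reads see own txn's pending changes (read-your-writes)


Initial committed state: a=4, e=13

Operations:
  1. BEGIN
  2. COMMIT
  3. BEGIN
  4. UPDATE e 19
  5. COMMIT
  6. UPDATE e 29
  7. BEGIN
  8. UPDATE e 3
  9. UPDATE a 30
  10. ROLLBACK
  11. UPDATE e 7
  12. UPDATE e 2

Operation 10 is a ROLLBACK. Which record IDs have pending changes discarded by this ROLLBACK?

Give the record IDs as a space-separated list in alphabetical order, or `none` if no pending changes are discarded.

Answer: a e

Derivation:
Initial committed: {a=4, e=13}
Op 1: BEGIN: in_txn=True, pending={}
Op 2: COMMIT: merged [] into committed; committed now {a=4, e=13}
Op 3: BEGIN: in_txn=True, pending={}
Op 4: UPDATE e=19 (pending; pending now {e=19})
Op 5: COMMIT: merged ['e'] into committed; committed now {a=4, e=19}
Op 6: UPDATE e=29 (auto-commit; committed e=29)
Op 7: BEGIN: in_txn=True, pending={}
Op 8: UPDATE e=3 (pending; pending now {e=3})
Op 9: UPDATE a=30 (pending; pending now {a=30, e=3})
Op 10: ROLLBACK: discarded pending ['a', 'e']; in_txn=False
Op 11: UPDATE e=7 (auto-commit; committed e=7)
Op 12: UPDATE e=2 (auto-commit; committed e=2)
ROLLBACK at op 10 discards: ['a', 'e']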